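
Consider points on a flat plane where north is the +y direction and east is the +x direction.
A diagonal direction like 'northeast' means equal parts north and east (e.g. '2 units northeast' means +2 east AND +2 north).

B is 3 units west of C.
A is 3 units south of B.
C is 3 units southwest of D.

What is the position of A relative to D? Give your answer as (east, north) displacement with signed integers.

Answer: A is at (east=-6, north=-6) relative to D.

Derivation:
Place D at the origin (east=0, north=0).
  C is 3 units southwest of D: delta (east=-3, north=-3); C at (east=-3, north=-3).
  B is 3 units west of C: delta (east=-3, north=+0); B at (east=-6, north=-3).
  A is 3 units south of B: delta (east=+0, north=-3); A at (east=-6, north=-6).
Therefore A relative to D: (east=-6, north=-6).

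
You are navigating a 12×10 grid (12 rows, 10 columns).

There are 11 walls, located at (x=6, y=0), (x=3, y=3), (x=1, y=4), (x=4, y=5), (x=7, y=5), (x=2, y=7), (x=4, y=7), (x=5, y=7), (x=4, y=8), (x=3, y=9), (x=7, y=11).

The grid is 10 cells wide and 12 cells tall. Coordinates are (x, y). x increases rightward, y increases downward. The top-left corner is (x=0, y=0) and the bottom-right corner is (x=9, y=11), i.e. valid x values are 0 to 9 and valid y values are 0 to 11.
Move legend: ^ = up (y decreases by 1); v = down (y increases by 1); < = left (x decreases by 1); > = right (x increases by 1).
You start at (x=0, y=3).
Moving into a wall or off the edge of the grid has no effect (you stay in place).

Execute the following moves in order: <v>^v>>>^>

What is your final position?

Answer: Final position: (x=1, y=3)

Derivation:
Start: (x=0, y=3)
  < (left): blocked, stay at (x=0, y=3)
  v (down): (x=0, y=3) -> (x=0, y=4)
  > (right): blocked, stay at (x=0, y=4)
  ^ (up): (x=0, y=4) -> (x=0, y=3)
  v (down): (x=0, y=3) -> (x=0, y=4)
  [×3]> (right): blocked, stay at (x=0, y=4)
  ^ (up): (x=0, y=4) -> (x=0, y=3)
  > (right): (x=0, y=3) -> (x=1, y=3)
Final: (x=1, y=3)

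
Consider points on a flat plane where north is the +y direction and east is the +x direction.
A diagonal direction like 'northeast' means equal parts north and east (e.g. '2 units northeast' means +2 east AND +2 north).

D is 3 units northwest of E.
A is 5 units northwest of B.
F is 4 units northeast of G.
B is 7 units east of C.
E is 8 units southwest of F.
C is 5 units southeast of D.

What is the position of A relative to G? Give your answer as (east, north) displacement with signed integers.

Place G at the origin (east=0, north=0).
  F is 4 units northeast of G: delta (east=+4, north=+4); F at (east=4, north=4).
  E is 8 units southwest of F: delta (east=-8, north=-8); E at (east=-4, north=-4).
  D is 3 units northwest of E: delta (east=-3, north=+3); D at (east=-7, north=-1).
  C is 5 units southeast of D: delta (east=+5, north=-5); C at (east=-2, north=-6).
  B is 7 units east of C: delta (east=+7, north=+0); B at (east=5, north=-6).
  A is 5 units northwest of B: delta (east=-5, north=+5); A at (east=0, north=-1).
Therefore A relative to G: (east=0, north=-1).

Answer: A is at (east=0, north=-1) relative to G.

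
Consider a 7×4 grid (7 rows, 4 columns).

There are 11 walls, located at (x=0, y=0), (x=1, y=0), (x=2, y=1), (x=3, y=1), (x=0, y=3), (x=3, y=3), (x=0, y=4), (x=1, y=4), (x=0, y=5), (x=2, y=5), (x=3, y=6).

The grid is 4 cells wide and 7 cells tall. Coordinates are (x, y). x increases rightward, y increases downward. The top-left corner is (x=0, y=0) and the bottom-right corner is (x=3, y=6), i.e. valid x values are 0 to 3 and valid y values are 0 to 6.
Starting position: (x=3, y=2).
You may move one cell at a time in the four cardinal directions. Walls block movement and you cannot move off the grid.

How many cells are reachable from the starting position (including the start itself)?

Answer: Reachable cells: 11

Derivation:
BFS flood-fill from (x=3, y=2):
  Distance 0: (x=3, y=2)
  Distance 1: (x=2, y=2)
  Distance 2: (x=1, y=2), (x=2, y=3)
  Distance 3: (x=1, y=1), (x=0, y=2), (x=1, y=3), (x=2, y=4)
  Distance 4: (x=0, y=1), (x=3, y=4)
  Distance 5: (x=3, y=5)
Total reachable: 11 (grid has 17 open cells total)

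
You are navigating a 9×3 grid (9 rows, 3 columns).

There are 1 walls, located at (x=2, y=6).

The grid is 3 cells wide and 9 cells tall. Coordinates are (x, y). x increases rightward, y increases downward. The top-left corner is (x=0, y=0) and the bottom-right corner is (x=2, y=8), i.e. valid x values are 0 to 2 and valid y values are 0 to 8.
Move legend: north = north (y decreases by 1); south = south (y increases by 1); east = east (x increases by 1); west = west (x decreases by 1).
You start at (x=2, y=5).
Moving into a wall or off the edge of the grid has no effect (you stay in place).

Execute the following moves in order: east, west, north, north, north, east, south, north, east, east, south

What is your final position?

Answer: Final position: (x=2, y=3)

Derivation:
Start: (x=2, y=5)
  east (east): blocked, stay at (x=2, y=5)
  west (west): (x=2, y=5) -> (x=1, y=5)
  north (north): (x=1, y=5) -> (x=1, y=4)
  north (north): (x=1, y=4) -> (x=1, y=3)
  north (north): (x=1, y=3) -> (x=1, y=2)
  east (east): (x=1, y=2) -> (x=2, y=2)
  south (south): (x=2, y=2) -> (x=2, y=3)
  north (north): (x=2, y=3) -> (x=2, y=2)
  east (east): blocked, stay at (x=2, y=2)
  east (east): blocked, stay at (x=2, y=2)
  south (south): (x=2, y=2) -> (x=2, y=3)
Final: (x=2, y=3)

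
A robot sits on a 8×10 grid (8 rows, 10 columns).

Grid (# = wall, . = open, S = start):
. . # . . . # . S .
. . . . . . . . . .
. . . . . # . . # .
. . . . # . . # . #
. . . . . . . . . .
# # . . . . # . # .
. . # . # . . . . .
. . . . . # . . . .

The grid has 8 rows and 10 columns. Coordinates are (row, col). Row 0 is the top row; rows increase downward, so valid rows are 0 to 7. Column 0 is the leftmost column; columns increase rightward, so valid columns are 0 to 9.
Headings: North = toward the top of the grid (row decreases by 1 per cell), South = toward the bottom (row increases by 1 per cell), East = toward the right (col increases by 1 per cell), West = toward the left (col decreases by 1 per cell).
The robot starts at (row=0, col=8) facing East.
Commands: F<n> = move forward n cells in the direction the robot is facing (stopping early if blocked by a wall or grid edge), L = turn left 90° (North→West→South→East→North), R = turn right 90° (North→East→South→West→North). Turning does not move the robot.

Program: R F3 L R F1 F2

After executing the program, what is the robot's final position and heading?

Answer: Final position: (row=1, col=8), facing South

Derivation:
Start: (row=0, col=8), facing East
  R: turn right, now facing South
  F3: move forward 1/3 (blocked), now at (row=1, col=8)
  L: turn left, now facing East
  R: turn right, now facing South
  F1: move forward 0/1 (blocked), now at (row=1, col=8)
  F2: move forward 0/2 (blocked), now at (row=1, col=8)
Final: (row=1, col=8), facing South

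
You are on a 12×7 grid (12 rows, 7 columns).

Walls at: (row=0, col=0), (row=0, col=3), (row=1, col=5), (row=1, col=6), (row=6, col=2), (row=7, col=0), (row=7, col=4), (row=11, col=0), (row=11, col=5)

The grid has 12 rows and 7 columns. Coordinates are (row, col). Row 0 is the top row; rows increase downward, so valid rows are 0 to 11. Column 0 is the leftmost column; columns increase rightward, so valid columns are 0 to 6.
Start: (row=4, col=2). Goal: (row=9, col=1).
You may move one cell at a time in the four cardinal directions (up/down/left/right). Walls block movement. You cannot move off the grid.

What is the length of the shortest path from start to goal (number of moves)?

Answer: Shortest path length: 6

Derivation:
BFS from (row=4, col=2) until reaching (row=9, col=1):
  Distance 0: (row=4, col=2)
  Distance 1: (row=3, col=2), (row=4, col=1), (row=4, col=3), (row=5, col=2)
  Distance 2: (row=2, col=2), (row=3, col=1), (row=3, col=3), (row=4, col=0), (row=4, col=4), (row=5, col=1), (row=5, col=3)
  Distance 3: (row=1, col=2), (row=2, col=1), (row=2, col=3), (row=3, col=0), (row=3, col=4), (row=4, col=5), (row=5, col=0), (row=5, col=4), (row=6, col=1), (row=6, col=3)
  Distance 4: (row=0, col=2), (row=1, col=1), (row=1, col=3), (row=2, col=0), (row=2, col=4), (row=3, col=5), (row=4, col=6), (row=5, col=5), (row=6, col=0), (row=6, col=4), (row=7, col=1), (row=7, col=3)
  Distance 5: (row=0, col=1), (row=1, col=0), (row=1, col=4), (row=2, col=5), (row=3, col=6), (row=5, col=6), (row=6, col=5), (row=7, col=2), (row=8, col=1), (row=8, col=3)
  Distance 6: (row=0, col=4), (row=2, col=6), (row=6, col=6), (row=7, col=5), (row=8, col=0), (row=8, col=2), (row=8, col=4), (row=9, col=1), (row=9, col=3)  <- goal reached here
One shortest path (6 moves): (row=4, col=2) -> (row=4, col=1) -> (row=5, col=1) -> (row=6, col=1) -> (row=7, col=1) -> (row=8, col=1) -> (row=9, col=1)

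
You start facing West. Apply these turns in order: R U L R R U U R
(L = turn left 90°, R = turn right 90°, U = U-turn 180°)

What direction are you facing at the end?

Start: West
  R (right (90° clockwise)) -> North
  U (U-turn (180°)) -> South
  L (left (90° counter-clockwise)) -> East
  R (right (90° clockwise)) -> South
  R (right (90° clockwise)) -> West
  U (U-turn (180°)) -> East
  U (U-turn (180°)) -> West
  R (right (90° clockwise)) -> North
Final: North

Answer: Final heading: North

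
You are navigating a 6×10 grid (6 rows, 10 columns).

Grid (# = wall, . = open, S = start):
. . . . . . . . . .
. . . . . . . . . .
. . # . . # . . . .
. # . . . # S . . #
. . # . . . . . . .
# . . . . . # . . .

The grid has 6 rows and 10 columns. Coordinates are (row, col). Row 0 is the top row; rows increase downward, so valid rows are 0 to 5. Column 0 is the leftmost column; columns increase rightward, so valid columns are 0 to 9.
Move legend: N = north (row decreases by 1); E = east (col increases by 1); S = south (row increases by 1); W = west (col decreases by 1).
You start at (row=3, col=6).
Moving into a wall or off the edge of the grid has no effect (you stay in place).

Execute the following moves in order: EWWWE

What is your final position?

Start: (row=3, col=6)
  E (east): (row=3, col=6) -> (row=3, col=7)
  W (west): (row=3, col=7) -> (row=3, col=6)
  W (west): blocked, stay at (row=3, col=6)
  W (west): blocked, stay at (row=3, col=6)
  E (east): (row=3, col=6) -> (row=3, col=7)
Final: (row=3, col=7)

Answer: Final position: (row=3, col=7)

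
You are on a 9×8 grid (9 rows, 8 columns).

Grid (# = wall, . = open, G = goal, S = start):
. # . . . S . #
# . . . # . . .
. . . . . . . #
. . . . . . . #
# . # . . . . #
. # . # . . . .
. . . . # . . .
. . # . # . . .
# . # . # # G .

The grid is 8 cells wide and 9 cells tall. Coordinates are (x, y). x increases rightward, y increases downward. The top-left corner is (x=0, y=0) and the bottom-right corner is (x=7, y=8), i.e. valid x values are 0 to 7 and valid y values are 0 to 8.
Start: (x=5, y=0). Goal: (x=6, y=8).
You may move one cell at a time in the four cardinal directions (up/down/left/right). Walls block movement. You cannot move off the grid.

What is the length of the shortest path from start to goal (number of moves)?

BFS from (x=5, y=0) until reaching (x=6, y=8):
  Distance 0: (x=5, y=0)
  Distance 1: (x=4, y=0), (x=6, y=0), (x=5, y=1)
  Distance 2: (x=3, y=0), (x=6, y=1), (x=5, y=2)
  Distance 3: (x=2, y=0), (x=3, y=1), (x=7, y=1), (x=4, y=2), (x=6, y=2), (x=5, y=3)
  Distance 4: (x=2, y=1), (x=3, y=2), (x=4, y=3), (x=6, y=3), (x=5, y=4)
  Distance 5: (x=1, y=1), (x=2, y=2), (x=3, y=3), (x=4, y=4), (x=6, y=4), (x=5, y=5)
  Distance 6: (x=1, y=2), (x=2, y=3), (x=3, y=4), (x=4, y=5), (x=6, y=5), (x=5, y=6)
  Distance 7: (x=0, y=2), (x=1, y=3), (x=7, y=5), (x=6, y=6), (x=5, y=7)
  Distance 8: (x=0, y=3), (x=1, y=4), (x=7, y=6), (x=6, y=7)
  Distance 9: (x=7, y=7), (x=6, y=8)  <- goal reached here
One shortest path (9 moves): (x=5, y=0) -> (x=6, y=0) -> (x=6, y=1) -> (x=6, y=2) -> (x=6, y=3) -> (x=6, y=4) -> (x=6, y=5) -> (x=6, y=6) -> (x=6, y=7) -> (x=6, y=8)

Answer: Shortest path length: 9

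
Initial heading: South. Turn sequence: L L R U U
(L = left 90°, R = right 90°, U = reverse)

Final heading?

Answer: Final heading: East

Derivation:
Start: South
  L (left (90° counter-clockwise)) -> East
  L (left (90° counter-clockwise)) -> North
  R (right (90° clockwise)) -> East
  U (U-turn (180°)) -> West
  U (U-turn (180°)) -> East
Final: East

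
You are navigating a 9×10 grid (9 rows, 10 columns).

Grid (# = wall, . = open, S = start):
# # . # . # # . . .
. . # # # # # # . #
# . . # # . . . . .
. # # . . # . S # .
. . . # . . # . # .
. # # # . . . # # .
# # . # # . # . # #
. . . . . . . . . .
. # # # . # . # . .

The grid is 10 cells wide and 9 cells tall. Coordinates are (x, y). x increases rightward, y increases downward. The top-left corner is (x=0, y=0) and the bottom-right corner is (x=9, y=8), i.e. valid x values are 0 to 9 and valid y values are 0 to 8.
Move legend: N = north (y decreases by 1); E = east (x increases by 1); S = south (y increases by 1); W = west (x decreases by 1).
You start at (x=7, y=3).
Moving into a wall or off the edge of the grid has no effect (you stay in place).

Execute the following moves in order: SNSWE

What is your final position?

Start: (x=7, y=3)
  S (south): (x=7, y=3) -> (x=7, y=4)
  N (north): (x=7, y=4) -> (x=7, y=3)
  S (south): (x=7, y=3) -> (x=7, y=4)
  W (west): blocked, stay at (x=7, y=4)
  E (east): blocked, stay at (x=7, y=4)
Final: (x=7, y=4)

Answer: Final position: (x=7, y=4)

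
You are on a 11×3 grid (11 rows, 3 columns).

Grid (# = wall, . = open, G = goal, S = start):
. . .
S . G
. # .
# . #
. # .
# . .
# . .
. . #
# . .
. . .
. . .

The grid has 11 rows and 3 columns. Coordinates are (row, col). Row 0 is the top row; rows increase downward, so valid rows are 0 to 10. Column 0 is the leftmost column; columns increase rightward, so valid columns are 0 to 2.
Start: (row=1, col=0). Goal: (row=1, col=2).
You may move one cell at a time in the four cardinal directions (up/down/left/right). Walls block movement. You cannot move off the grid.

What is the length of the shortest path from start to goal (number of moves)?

BFS from (row=1, col=0) until reaching (row=1, col=2):
  Distance 0: (row=1, col=0)
  Distance 1: (row=0, col=0), (row=1, col=1), (row=2, col=0)
  Distance 2: (row=0, col=1), (row=1, col=2)  <- goal reached here
One shortest path (2 moves): (row=1, col=0) -> (row=1, col=1) -> (row=1, col=2)

Answer: Shortest path length: 2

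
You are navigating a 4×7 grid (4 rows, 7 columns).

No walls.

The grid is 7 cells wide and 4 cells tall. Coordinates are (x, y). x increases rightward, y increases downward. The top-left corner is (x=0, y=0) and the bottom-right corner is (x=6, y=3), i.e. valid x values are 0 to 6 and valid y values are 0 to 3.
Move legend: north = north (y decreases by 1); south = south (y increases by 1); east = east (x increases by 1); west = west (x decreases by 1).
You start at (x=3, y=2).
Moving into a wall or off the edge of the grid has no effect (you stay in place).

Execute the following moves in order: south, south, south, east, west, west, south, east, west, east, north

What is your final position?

Start: (x=3, y=2)
  south (south): (x=3, y=2) -> (x=3, y=3)
  south (south): blocked, stay at (x=3, y=3)
  south (south): blocked, stay at (x=3, y=3)
  east (east): (x=3, y=3) -> (x=4, y=3)
  west (west): (x=4, y=3) -> (x=3, y=3)
  west (west): (x=3, y=3) -> (x=2, y=3)
  south (south): blocked, stay at (x=2, y=3)
  east (east): (x=2, y=3) -> (x=3, y=3)
  west (west): (x=3, y=3) -> (x=2, y=3)
  east (east): (x=2, y=3) -> (x=3, y=3)
  north (north): (x=3, y=3) -> (x=3, y=2)
Final: (x=3, y=2)

Answer: Final position: (x=3, y=2)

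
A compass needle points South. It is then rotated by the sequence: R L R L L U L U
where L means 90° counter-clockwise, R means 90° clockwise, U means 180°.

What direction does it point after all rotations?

Answer: Final heading: North

Derivation:
Start: South
  R (right (90° clockwise)) -> West
  L (left (90° counter-clockwise)) -> South
  R (right (90° clockwise)) -> West
  L (left (90° counter-clockwise)) -> South
  L (left (90° counter-clockwise)) -> East
  U (U-turn (180°)) -> West
  L (left (90° counter-clockwise)) -> South
  U (U-turn (180°)) -> North
Final: North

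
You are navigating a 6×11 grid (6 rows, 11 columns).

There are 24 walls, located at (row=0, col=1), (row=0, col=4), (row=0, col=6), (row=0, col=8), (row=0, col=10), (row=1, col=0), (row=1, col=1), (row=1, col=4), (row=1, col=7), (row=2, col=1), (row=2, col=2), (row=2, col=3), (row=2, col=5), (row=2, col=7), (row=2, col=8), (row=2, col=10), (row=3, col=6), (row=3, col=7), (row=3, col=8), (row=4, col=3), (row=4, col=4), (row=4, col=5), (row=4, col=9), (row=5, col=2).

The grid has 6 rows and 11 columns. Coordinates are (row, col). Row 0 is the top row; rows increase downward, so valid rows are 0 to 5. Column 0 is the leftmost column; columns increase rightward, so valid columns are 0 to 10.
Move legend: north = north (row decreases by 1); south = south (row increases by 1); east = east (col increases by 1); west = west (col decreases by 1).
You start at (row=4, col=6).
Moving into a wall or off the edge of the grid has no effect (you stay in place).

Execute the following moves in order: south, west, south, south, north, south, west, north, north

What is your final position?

Start: (row=4, col=6)
  south (south): (row=4, col=6) -> (row=5, col=6)
  west (west): (row=5, col=6) -> (row=5, col=5)
  south (south): blocked, stay at (row=5, col=5)
  south (south): blocked, stay at (row=5, col=5)
  north (north): blocked, stay at (row=5, col=5)
  south (south): blocked, stay at (row=5, col=5)
  west (west): (row=5, col=5) -> (row=5, col=4)
  north (north): blocked, stay at (row=5, col=4)
  north (north): blocked, stay at (row=5, col=4)
Final: (row=5, col=4)

Answer: Final position: (row=5, col=4)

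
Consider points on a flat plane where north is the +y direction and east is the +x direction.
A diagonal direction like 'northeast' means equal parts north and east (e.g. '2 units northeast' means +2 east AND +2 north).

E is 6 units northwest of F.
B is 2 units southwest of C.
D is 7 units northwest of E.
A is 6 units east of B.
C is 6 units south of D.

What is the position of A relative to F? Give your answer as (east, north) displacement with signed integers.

Place F at the origin (east=0, north=0).
  E is 6 units northwest of F: delta (east=-6, north=+6); E at (east=-6, north=6).
  D is 7 units northwest of E: delta (east=-7, north=+7); D at (east=-13, north=13).
  C is 6 units south of D: delta (east=+0, north=-6); C at (east=-13, north=7).
  B is 2 units southwest of C: delta (east=-2, north=-2); B at (east=-15, north=5).
  A is 6 units east of B: delta (east=+6, north=+0); A at (east=-9, north=5).
Therefore A relative to F: (east=-9, north=5).

Answer: A is at (east=-9, north=5) relative to F.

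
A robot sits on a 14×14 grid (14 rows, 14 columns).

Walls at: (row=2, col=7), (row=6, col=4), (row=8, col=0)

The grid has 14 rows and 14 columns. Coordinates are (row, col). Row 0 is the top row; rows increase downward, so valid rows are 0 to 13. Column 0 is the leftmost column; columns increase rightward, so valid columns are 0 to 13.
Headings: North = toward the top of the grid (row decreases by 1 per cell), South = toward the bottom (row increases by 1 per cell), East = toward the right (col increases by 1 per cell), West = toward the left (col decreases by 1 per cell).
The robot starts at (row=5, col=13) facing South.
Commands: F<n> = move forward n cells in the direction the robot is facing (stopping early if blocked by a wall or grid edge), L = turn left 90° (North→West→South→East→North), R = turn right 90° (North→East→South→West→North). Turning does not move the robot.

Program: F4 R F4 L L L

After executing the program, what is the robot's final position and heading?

Start: (row=5, col=13), facing South
  F4: move forward 4, now at (row=9, col=13)
  R: turn right, now facing West
  F4: move forward 4, now at (row=9, col=9)
  L: turn left, now facing South
  L: turn left, now facing East
  L: turn left, now facing North
Final: (row=9, col=9), facing North

Answer: Final position: (row=9, col=9), facing North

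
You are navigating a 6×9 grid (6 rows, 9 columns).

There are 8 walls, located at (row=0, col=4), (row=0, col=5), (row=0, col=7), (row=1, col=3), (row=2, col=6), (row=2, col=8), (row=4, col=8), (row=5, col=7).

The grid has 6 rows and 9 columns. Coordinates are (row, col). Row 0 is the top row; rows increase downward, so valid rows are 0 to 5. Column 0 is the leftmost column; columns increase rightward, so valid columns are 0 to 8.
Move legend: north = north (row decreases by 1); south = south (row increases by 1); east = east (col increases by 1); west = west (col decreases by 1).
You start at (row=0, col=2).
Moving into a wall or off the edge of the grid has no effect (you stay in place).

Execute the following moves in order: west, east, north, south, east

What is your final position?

Answer: Final position: (row=1, col=2)

Derivation:
Start: (row=0, col=2)
  west (west): (row=0, col=2) -> (row=0, col=1)
  east (east): (row=0, col=1) -> (row=0, col=2)
  north (north): blocked, stay at (row=0, col=2)
  south (south): (row=0, col=2) -> (row=1, col=2)
  east (east): blocked, stay at (row=1, col=2)
Final: (row=1, col=2)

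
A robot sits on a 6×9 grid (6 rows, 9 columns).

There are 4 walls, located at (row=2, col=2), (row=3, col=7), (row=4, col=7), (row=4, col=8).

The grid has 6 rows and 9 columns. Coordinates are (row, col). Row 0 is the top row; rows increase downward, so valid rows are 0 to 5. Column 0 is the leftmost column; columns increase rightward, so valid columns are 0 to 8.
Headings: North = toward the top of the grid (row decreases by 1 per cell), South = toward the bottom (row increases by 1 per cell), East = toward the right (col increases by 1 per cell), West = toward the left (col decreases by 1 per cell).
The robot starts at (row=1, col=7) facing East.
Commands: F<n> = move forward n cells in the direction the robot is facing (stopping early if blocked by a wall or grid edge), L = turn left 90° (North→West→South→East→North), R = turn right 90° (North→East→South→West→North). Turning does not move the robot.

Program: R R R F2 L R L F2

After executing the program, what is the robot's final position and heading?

Answer: Final position: (row=0, col=5), facing West

Derivation:
Start: (row=1, col=7), facing East
  R: turn right, now facing South
  R: turn right, now facing West
  R: turn right, now facing North
  F2: move forward 1/2 (blocked), now at (row=0, col=7)
  L: turn left, now facing West
  R: turn right, now facing North
  L: turn left, now facing West
  F2: move forward 2, now at (row=0, col=5)
Final: (row=0, col=5), facing West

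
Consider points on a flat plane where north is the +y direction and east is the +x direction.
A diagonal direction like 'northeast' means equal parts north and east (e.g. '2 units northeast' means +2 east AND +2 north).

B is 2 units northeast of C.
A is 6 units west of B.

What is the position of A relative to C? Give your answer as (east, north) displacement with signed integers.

Place C at the origin (east=0, north=0).
  B is 2 units northeast of C: delta (east=+2, north=+2); B at (east=2, north=2).
  A is 6 units west of B: delta (east=-6, north=+0); A at (east=-4, north=2).
Therefore A relative to C: (east=-4, north=2).

Answer: A is at (east=-4, north=2) relative to C.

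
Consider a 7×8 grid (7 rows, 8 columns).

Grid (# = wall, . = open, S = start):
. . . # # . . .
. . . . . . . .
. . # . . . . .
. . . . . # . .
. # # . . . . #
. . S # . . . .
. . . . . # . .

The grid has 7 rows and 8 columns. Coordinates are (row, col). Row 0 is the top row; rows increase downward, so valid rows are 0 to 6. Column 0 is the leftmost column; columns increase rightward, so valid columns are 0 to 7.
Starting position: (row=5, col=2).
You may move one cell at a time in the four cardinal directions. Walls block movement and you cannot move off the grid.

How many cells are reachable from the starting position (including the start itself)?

BFS flood-fill from (row=5, col=2):
  Distance 0: (row=5, col=2)
  Distance 1: (row=5, col=1), (row=6, col=2)
  Distance 2: (row=5, col=0), (row=6, col=1), (row=6, col=3)
  Distance 3: (row=4, col=0), (row=6, col=0), (row=6, col=4)
  Distance 4: (row=3, col=0), (row=5, col=4)
  Distance 5: (row=2, col=0), (row=3, col=1), (row=4, col=4), (row=5, col=5)
  Distance 6: (row=1, col=0), (row=2, col=1), (row=3, col=2), (row=3, col=4), (row=4, col=3), (row=4, col=5), (row=5, col=6)
  Distance 7: (row=0, col=0), (row=1, col=1), (row=2, col=4), (row=3, col=3), (row=4, col=6), (row=5, col=7), (row=6, col=6)
  Distance 8: (row=0, col=1), (row=1, col=2), (row=1, col=4), (row=2, col=3), (row=2, col=5), (row=3, col=6), (row=6, col=7)
  Distance 9: (row=0, col=2), (row=1, col=3), (row=1, col=5), (row=2, col=6), (row=3, col=7)
  Distance 10: (row=0, col=5), (row=1, col=6), (row=2, col=7)
  Distance 11: (row=0, col=6), (row=1, col=7)
  Distance 12: (row=0, col=7)
Total reachable: 47 (grid has 47 open cells total)

Answer: Reachable cells: 47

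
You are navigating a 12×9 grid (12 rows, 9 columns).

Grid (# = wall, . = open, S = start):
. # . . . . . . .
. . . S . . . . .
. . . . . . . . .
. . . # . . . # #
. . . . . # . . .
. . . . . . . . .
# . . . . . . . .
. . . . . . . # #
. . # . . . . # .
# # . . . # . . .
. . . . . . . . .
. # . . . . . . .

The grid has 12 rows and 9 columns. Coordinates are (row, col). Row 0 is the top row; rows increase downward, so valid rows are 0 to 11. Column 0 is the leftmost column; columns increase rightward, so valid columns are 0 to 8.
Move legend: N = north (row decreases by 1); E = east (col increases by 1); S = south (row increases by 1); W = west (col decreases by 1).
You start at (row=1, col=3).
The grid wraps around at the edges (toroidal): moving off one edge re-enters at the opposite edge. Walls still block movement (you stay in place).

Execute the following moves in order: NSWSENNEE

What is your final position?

Answer: Final position: (row=0, col=5)

Derivation:
Start: (row=1, col=3)
  N (north): (row=1, col=3) -> (row=0, col=3)
  S (south): (row=0, col=3) -> (row=1, col=3)
  W (west): (row=1, col=3) -> (row=1, col=2)
  S (south): (row=1, col=2) -> (row=2, col=2)
  E (east): (row=2, col=2) -> (row=2, col=3)
  N (north): (row=2, col=3) -> (row=1, col=3)
  N (north): (row=1, col=3) -> (row=0, col=3)
  E (east): (row=0, col=3) -> (row=0, col=4)
  E (east): (row=0, col=4) -> (row=0, col=5)
Final: (row=0, col=5)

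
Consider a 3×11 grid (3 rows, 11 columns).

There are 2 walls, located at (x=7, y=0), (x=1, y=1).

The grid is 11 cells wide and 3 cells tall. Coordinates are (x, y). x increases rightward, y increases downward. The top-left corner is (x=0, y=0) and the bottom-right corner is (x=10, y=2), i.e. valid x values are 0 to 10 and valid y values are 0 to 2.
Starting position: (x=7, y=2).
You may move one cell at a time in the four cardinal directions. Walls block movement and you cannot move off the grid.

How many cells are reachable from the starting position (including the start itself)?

BFS flood-fill from (x=7, y=2):
  Distance 0: (x=7, y=2)
  Distance 1: (x=7, y=1), (x=6, y=2), (x=8, y=2)
  Distance 2: (x=6, y=1), (x=8, y=1), (x=5, y=2), (x=9, y=2)
  Distance 3: (x=6, y=0), (x=8, y=0), (x=5, y=1), (x=9, y=1), (x=4, y=2), (x=10, y=2)
  Distance 4: (x=5, y=0), (x=9, y=0), (x=4, y=1), (x=10, y=1), (x=3, y=2)
  Distance 5: (x=4, y=0), (x=10, y=0), (x=3, y=1), (x=2, y=2)
  Distance 6: (x=3, y=0), (x=2, y=1), (x=1, y=2)
  Distance 7: (x=2, y=0), (x=0, y=2)
  Distance 8: (x=1, y=0), (x=0, y=1)
  Distance 9: (x=0, y=0)
Total reachable: 31 (grid has 31 open cells total)

Answer: Reachable cells: 31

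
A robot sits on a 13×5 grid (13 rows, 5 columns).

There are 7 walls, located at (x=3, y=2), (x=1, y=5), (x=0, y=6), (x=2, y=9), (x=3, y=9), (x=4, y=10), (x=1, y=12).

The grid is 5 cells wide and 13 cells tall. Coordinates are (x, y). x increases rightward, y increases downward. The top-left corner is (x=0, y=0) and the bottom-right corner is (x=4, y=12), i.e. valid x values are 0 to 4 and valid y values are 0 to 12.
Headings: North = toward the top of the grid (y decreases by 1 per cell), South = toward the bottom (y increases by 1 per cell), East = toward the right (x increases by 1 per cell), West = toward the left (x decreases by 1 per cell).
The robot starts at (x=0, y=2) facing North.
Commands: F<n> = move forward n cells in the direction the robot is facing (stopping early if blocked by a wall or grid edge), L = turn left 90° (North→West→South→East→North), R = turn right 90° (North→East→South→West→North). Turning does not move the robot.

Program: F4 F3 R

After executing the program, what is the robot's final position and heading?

Start: (x=0, y=2), facing North
  F4: move forward 2/4 (blocked), now at (x=0, y=0)
  F3: move forward 0/3 (blocked), now at (x=0, y=0)
  R: turn right, now facing East
Final: (x=0, y=0), facing East

Answer: Final position: (x=0, y=0), facing East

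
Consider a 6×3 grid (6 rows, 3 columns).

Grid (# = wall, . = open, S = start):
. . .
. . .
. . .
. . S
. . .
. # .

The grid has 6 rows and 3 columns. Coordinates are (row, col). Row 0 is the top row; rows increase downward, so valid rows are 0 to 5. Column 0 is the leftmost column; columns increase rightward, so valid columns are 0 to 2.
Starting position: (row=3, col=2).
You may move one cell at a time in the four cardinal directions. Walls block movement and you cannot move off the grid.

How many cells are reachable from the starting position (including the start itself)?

BFS flood-fill from (row=3, col=2):
  Distance 0: (row=3, col=2)
  Distance 1: (row=2, col=2), (row=3, col=1), (row=4, col=2)
  Distance 2: (row=1, col=2), (row=2, col=1), (row=3, col=0), (row=4, col=1), (row=5, col=2)
  Distance 3: (row=0, col=2), (row=1, col=1), (row=2, col=0), (row=4, col=0)
  Distance 4: (row=0, col=1), (row=1, col=0), (row=5, col=0)
  Distance 5: (row=0, col=0)
Total reachable: 17 (grid has 17 open cells total)

Answer: Reachable cells: 17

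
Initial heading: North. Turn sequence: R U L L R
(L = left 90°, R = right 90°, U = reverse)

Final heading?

Start: North
  R (right (90° clockwise)) -> East
  U (U-turn (180°)) -> West
  L (left (90° counter-clockwise)) -> South
  L (left (90° counter-clockwise)) -> East
  R (right (90° clockwise)) -> South
Final: South

Answer: Final heading: South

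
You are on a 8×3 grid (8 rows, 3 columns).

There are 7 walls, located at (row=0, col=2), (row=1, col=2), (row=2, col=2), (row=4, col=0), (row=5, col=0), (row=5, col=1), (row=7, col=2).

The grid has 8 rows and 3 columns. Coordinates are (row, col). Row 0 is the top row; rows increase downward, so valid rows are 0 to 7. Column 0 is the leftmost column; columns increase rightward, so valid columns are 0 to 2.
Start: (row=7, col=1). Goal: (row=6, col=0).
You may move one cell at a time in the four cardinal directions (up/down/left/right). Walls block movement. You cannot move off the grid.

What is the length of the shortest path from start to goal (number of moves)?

BFS from (row=7, col=1) until reaching (row=6, col=0):
  Distance 0: (row=7, col=1)
  Distance 1: (row=6, col=1), (row=7, col=0)
  Distance 2: (row=6, col=0), (row=6, col=2)  <- goal reached here
One shortest path (2 moves): (row=7, col=1) -> (row=7, col=0) -> (row=6, col=0)

Answer: Shortest path length: 2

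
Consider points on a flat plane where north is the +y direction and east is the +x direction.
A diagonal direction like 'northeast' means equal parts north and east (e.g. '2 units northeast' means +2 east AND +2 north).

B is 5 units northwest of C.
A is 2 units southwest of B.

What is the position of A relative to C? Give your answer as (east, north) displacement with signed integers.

Place C at the origin (east=0, north=0).
  B is 5 units northwest of C: delta (east=-5, north=+5); B at (east=-5, north=5).
  A is 2 units southwest of B: delta (east=-2, north=-2); A at (east=-7, north=3).
Therefore A relative to C: (east=-7, north=3).

Answer: A is at (east=-7, north=3) relative to C.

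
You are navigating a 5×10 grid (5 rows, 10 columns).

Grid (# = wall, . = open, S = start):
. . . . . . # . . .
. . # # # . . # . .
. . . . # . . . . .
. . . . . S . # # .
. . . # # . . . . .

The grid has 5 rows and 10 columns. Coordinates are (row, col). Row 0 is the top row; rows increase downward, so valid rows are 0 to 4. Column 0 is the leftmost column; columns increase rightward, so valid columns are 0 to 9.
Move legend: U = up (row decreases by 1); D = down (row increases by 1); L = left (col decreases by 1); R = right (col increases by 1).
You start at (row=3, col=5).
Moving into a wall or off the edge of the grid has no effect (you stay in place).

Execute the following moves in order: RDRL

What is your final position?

Answer: Final position: (row=4, col=6)

Derivation:
Start: (row=3, col=5)
  R (right): (row=3, col=5) -> (row=3, col=6)
  D (down): (row=3, col=6) -> (row=4, col=6)
  R (right): (row=4, col=6) -> (row=4, col=7)
  L (left): (row=4, col=7) -> (row=4, col=6)
Final: (row=4, col=6)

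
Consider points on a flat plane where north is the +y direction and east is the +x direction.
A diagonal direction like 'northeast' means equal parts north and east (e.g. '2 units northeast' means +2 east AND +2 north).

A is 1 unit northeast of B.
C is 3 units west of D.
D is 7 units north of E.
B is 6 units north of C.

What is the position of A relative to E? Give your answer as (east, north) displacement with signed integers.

Place E at the origin (east=0, north=0).
  D is 7 units north of E: delta (east=+0, north=+7); D at (east=0, north=7).
  C is 3 units west of D: delta (east=-3, north=+0); C at (east=-3, north=7).
  B is 6 units north of C: delta (east=+0, north=+6); B at (east=-3, north=13).
  A is 1 unit northeast of B: delta (east=+1, north=+1); A at (east=-2, north=14).
Therefore A relative to E: (east=-2, north=14).

Answer: A is at (east=-2, north=14) relative to E.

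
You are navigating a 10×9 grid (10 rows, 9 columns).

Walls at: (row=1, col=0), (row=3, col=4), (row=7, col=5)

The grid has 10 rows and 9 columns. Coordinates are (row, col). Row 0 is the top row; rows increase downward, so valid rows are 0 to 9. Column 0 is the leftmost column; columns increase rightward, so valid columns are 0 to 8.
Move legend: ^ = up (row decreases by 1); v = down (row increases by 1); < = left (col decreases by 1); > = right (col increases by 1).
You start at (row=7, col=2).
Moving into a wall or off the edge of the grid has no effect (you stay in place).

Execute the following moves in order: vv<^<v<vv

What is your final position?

Answer: Final position: (row=9, col=0)

Derivation:
Start: (row=7, col=2)
  v (down): (row=7, col=2) -> (row=8, col=2)
  v (down): (row=8, col=2) -> (row=9, col=2)
  < (left): (row=9, col=2) -> (row=9, col=1)
  ^ (up): (row=9, col=1) -> (row=8, col=1)
  < (left): (row=8, col=1) -> (row=8, col=0)
  v (down): (row=8, col=0) -> (row=9, col=0)
  < (left): blocked, stay at (row=9, col=0)
  v (down): blocked, stay at (row=9, col=0)
  v (down): blocked, stay at (row=9, col=0)
Final: (row=9, col=0)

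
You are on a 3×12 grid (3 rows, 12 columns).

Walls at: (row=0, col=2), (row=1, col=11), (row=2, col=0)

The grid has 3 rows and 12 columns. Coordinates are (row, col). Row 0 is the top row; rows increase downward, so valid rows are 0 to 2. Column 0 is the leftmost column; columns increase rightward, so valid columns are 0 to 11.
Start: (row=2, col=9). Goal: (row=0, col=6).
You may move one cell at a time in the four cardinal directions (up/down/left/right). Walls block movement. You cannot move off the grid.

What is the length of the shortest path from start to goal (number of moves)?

Answer: Shortest path length: 5

Derivation:
BFS from (row=2, col=9) until reaching (row=0, col=6):
  Distance 0: (row=2, col=9)
  Distance 1: (row=1, col=9), (row=2, col=8), (row=2, col=10)
  Distance 2: (row=0, col=9), (row=1, col=8), (row=1, col=10), (row=2, col=7), (row=2, col=11)
  Distance 3: (row=0, col=8), (row=0, col=10), (row=1, col=7), (row=2, col=6)
  Distance 4: (row=0, col=7), (row=0, col=11), (row=1, col=6), (row=2, col=5)
  Distance 5: (row=0, col=6), (row=1, col=5), (row=2, col=4)  <- goal reached here
One shortest path (5 moves): (row=2, col=9) -> (row=2, col=8) -> (row=2, col=7) -> (row=2, col=6) -> (row=1, col=6) -> (row=0, col=6)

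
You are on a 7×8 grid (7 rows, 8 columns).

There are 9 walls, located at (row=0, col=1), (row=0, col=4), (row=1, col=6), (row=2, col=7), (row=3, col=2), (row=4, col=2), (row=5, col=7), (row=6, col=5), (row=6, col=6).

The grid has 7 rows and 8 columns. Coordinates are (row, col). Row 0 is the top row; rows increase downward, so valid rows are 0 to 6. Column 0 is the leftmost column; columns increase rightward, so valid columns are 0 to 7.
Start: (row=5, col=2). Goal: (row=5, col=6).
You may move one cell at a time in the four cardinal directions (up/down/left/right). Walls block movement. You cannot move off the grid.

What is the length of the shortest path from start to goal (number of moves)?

Answer: Shortest path length: 4

Derivation:
BFS from (row=5, col=2) until reaching (row=5, col=6):
  Distance 0: (row=5, col=2)
  Distance 1: (row=5, col=1), (row=5, col=3), (row=6, col=2)
  Distance 2: (row=4, col=1), (row=4, col=3), (row=5, col=0), (row=5, col=4), (row=6, col=1), (row=6, col=3)
  Distance 3: (row=3, col=1), (row=3, col=3), (row=4, col=0), (row=4, col=4), (row=5, col=5), (row=6, col=0), (row=6, col=4)
  Distance 4: (row=2, col=1), (row=2, col=3), (row=3, col=0), (row=3, col=4), (row=4, col=5), (row=5, col=6)  <- goal reached here
One shortest path (4 moves): (row=5, col=2) -> (row=5, col=3) -> (row=5, col=4) -> (row=5, col=5) -> (row=5, col=6)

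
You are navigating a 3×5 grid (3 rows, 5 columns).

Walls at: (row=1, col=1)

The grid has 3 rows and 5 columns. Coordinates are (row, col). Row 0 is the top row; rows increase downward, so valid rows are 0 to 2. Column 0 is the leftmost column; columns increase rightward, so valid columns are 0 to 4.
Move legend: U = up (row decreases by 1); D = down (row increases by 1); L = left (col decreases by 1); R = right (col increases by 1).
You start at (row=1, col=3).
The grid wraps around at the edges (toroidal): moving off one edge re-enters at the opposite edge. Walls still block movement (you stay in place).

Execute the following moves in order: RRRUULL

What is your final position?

Answer: Final position: (row=2, col=3)

Derivation:
Start: (row=1, col=3)
  R (right): (row=1, col=3) -> (row=1, col=4)
  R (right): (row=1, col=4) -> (row=1, col=0)
  R (right): blocked, stay at (row=1, col=0)
  U (up): (row=1, col=0) -> (row=0, col=0)
  U (up): (row=0, col=0) -> (row=2, col=0)
  L (left): (row=2, col=0) -> (row=2, col=4)
  L (left): (row=2, col=4) -> (row=2, col=3)
Final: (row=2, col=3)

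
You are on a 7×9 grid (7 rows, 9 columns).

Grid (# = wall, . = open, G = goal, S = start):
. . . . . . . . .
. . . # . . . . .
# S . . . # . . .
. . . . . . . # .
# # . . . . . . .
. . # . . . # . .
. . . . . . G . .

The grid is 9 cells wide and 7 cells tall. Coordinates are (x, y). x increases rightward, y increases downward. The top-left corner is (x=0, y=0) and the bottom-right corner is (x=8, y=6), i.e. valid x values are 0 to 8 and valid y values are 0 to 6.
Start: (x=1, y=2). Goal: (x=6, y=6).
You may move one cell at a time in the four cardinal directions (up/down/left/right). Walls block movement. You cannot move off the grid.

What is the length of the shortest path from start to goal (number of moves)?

Answer: Shortest path length: 9

Derivation:
BFS from (x=1, y=2) until reaching (x=6, y=6):
  Distance 0: (x=1, y=2)
  Distance 1: (x=1, y=1), (x=2, y=2), (x=1, y=3)
  Distance 2: (x=1, y=0), (x=0, y=1), (x=2, y=1), (x=3, y=2), (x=0, y=3), (x=2, y=3)
  Distance 3: (x=0, y=0), (x=2, y=0), (x=4, y=2), (x=3, y=3), (x=2, y=4)
  Distance 4: (x=3, y=0), (x=4, y=1), (x=4, y=3), (x=3, y=4)
  Distance 5: (x=4, y=0), (x=5, y=1), (x=5, y=3), (x=4, y=4), (x=3, y=5)
  Distance 6: (x=5, y=0), (x=6, y=1), (x=6, y=3), (x=5, y=4), (x=4, y=5), (x=3, y=6)
  Distance 7: (x=6, y=0), (x=7, y=1), (x=6, y=2), (x=6, y=4), (x=5, y=5), (x=2, y=6), (x=4, y=6)
  Distance 8: (x=7, y=0), (x=8, y=1), (x=7, y=2), (x=7, y=4), (x=1, y=6), (x=5, y=6)
  Distance 9: (x=8, y=0), (x=8, y=2), (x=8, y=4), (x=1, y=5), (x=7, y=5), (x=0, y=6), (x=6, y=6)  <- goal reached here
One shortest path (9 moves): (x=1, y=2) -> (x=2, y=2) -> (x=3, y=2) -> (x=4, y=2) -> (x=4, y=3) -> (x=5, y=3) -> (x=5, y=4) -> (x=5, y=5) -> (x=5, y=6) -> (x=6, y=6)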